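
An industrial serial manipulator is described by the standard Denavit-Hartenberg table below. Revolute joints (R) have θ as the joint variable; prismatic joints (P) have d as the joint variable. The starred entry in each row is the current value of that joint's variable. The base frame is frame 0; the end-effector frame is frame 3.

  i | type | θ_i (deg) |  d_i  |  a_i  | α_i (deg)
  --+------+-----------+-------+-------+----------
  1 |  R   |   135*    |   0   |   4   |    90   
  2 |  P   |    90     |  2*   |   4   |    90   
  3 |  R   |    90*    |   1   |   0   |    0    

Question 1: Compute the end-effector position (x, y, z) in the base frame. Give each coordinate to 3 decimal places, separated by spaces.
-2.121 4.950 4.000

after link 1: o_1 = (-2.8284, 2.8284, 0.0000)
after link 2: o_2 = (-1.4142, 4.2426, 4.0000)
after link 3: o_3 = (-2.1213, 4.9497, 4.0000)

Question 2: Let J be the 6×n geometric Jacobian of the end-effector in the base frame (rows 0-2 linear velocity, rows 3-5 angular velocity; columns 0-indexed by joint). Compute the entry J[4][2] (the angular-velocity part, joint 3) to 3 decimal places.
axis z_2 = (-0.7071,0.7071,-0.0000); lever o_n−o_2 = (-0.7071,0.7071,0.0000)
cross product → J_v[:, 2] = (0.0000,0.0000,-0.0000)
J_ω[:, 2] = z_2
entry J[4][2] = 0.7071

0.707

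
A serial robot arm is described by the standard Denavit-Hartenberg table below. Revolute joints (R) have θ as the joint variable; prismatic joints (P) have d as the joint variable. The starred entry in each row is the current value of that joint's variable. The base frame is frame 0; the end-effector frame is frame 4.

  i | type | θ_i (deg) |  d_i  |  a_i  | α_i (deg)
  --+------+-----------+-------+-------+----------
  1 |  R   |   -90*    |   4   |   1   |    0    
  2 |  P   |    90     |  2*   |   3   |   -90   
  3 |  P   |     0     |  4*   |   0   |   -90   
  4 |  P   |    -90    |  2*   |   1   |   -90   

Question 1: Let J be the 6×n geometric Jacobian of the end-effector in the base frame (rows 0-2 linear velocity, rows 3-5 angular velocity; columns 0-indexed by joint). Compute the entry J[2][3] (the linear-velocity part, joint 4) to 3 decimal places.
prismatic axis z_3 = (0.0000,0.0000,-1.0000)
J_v[:, 3] = z_3; J_ω[:, 3] = (0,0,0)
entry J[2][3] = -1.0000

-1.000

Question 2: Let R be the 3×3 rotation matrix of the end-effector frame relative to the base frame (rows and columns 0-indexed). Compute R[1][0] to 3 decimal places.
1.000

End-effector x-axis (col 0 of R) = (0.0000,1.0000,0.0000)
R[1][0] = 1.0000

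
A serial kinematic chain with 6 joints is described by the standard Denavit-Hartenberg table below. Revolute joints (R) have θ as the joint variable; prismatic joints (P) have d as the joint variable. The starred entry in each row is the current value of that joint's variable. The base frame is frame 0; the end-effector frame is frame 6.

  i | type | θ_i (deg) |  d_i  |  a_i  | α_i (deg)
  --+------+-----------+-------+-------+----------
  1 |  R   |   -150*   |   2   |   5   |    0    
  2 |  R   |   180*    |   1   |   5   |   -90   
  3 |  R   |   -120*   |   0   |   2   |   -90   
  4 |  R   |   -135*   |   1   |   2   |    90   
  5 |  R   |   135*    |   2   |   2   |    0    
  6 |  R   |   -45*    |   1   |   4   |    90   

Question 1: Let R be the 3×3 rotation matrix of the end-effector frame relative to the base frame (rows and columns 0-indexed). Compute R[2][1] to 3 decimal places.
-0.612

End-effector y-axis (col 1 of R) = (0.6597,-0.4356,-0.6124)
R[2][1] = -0.6124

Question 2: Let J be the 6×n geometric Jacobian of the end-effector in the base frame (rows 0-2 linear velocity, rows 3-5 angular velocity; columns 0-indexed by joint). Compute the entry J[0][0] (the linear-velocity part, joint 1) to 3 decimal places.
-1.433

axis z_0 = ẑ; lever o_n−o_0 = (5.8961,1.4329,5.7433)
cross product → J_v[:, 0] = (-1.4329,5.8961,0.0000)
J_ω[:, 0] = z_0
entry J[0][0] = -1.4329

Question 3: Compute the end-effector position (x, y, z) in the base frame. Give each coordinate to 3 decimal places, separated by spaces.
5.896 1.433 5.743

after link 1: o_1 = (-4.3301, -2.5000, 2.0000)
after link 2: o_2 = (0.0000, -0.0000, 3.0000)
after link 3: o_3 = (-0.8660, -0.5000, 4.7321)
after link 4: o_4 = (-0.2108, 1.5113, 4.0073)
after link 5: o_5 = (2.2364, 0.1365, 4.3557)
after link 6: o_6 = (5.8961, 1.4329, 5.7433)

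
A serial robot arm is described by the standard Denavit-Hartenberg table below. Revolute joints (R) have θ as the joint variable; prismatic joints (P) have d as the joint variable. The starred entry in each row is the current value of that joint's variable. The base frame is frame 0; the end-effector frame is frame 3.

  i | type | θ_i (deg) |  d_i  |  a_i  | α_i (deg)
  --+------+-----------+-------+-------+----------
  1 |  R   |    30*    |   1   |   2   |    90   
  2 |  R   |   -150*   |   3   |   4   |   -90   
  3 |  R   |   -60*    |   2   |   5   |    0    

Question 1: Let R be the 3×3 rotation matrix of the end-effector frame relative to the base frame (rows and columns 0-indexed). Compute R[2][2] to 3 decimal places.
-0.866

End-effector z-axis (col 2 of R) = (0.4330,0.2500,-0.8660)
R[2][2] = -0.8660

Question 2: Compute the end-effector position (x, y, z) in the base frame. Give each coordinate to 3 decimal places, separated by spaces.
after link 1: o_1 = (1.7321, 1.0000, 1.0000)
after link 2: o_2 = (0.2321, -3.3301, -1.0000)
after link 3: o_3 = (1.3881, -7.6627, -3.9821)

1.388 -7.663 -3.982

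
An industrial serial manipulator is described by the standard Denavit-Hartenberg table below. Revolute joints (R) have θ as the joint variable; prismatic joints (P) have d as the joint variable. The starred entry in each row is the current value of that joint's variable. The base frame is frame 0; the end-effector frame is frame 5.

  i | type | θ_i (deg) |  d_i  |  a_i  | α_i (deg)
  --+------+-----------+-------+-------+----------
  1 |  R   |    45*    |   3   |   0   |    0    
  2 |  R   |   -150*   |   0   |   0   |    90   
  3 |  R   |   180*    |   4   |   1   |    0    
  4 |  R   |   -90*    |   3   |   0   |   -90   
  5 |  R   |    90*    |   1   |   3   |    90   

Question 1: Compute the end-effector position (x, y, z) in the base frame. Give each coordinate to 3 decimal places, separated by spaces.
-3.346 2.967 3.000

after link 1: o_1 = (0.0000, 0.0000, 3.0000)
after link 2: o_2 = (0.0000, 0.0000, 3.0000)
after link 3: o_3 = (-3.6049, 2.0012, 3.0000)
after link 4: o_4 = (-6.5027, 2.7777, 3.0000)
after link 5: o_5 = (-3.3461, 2.9671, 3.0000)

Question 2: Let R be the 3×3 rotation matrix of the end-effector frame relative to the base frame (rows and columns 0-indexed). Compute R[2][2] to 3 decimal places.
End-effector z-axis (col 2 of R) = (-0.0000,0.0000,1.0000)
R[2][2] = 1.0000

1.000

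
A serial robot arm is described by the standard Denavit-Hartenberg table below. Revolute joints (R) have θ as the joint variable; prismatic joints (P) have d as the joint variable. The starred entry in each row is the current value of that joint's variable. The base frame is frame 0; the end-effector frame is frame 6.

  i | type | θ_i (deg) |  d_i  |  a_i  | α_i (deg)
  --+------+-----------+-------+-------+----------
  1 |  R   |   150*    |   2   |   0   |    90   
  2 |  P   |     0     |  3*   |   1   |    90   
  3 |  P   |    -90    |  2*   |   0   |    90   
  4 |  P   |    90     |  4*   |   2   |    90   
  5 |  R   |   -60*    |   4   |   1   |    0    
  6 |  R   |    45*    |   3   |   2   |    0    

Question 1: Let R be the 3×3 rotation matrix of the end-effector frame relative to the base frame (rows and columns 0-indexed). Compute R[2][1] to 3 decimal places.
End-effector y-axis (col 1 of R) = (0.8365,-0.4830,-0.2588)
R[2][1] = -0.2588

-0.259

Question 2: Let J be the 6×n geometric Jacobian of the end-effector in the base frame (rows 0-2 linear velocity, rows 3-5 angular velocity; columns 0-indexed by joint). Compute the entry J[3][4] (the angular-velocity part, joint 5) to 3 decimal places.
axis z_4 = (-0.5000,-0.8660,-0.0000); lever o_n−o_4 = (-4.6983,-5.3703,-2.4319)
cross product → J_v[:, 4] = (2.1060,-1.2159,-1.3837)
J_ω[:, 4] = z_4
entry J[3][4] = -0.5000

-0.500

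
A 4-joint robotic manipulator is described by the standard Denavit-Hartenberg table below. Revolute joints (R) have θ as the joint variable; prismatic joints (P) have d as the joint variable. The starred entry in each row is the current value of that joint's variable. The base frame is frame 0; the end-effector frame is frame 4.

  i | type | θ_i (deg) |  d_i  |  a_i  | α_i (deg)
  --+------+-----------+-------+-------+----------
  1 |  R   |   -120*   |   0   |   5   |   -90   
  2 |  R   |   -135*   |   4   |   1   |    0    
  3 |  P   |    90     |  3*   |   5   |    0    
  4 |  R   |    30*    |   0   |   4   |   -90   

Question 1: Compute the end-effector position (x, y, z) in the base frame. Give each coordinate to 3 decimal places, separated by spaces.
after link 1: o_1 = (-2.5000, -4.3301, 0.0000)
after link 2: o_2 = (1.3177, -5.7178, 0.7071)
after link 3: o_3 = (2.1480, -10.2796, 4.2426)
after link 4: o_4 = (0.2161, -13.6257, 5.2779)

0.216 -13.626 5.278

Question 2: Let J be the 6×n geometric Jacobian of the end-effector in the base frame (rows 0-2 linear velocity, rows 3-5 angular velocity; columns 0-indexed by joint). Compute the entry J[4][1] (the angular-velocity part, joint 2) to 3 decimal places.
axis z_1 = (0.8660,-0.5000,0.0000); lever o_n−o_1 = (2.7161,-9.2956,5.2779)
cross product → J_v[:, 1] = (-2.6390,-4.5708,-6.6921)
J_ω[:, 1] = z_1
entry J[4][1] = -0.5000

-0.500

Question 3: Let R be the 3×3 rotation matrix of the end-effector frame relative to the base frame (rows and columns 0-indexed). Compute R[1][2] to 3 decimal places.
-0.224

End-effector z-axis (col 2 of R) = (-0.1294,-0.2241,-0.9659)
R[1][2] = -0.2241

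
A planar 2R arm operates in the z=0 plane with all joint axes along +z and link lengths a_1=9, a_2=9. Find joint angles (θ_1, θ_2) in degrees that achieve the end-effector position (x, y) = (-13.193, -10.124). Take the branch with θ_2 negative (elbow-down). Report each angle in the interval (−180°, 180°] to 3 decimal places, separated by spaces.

cos θ_2 = (276.5506−9²−9²)/(2·9·9) = 0.7071; θ_2 = -45.0003° (elbow-down)
β = atan2(-10.1240,-13.1930) = -142.4982°; ψ = atan2(-6.3640,15.3639) = -22.5002°
θ_1 = β − ψ = -119.9980°

-119.998 -45.000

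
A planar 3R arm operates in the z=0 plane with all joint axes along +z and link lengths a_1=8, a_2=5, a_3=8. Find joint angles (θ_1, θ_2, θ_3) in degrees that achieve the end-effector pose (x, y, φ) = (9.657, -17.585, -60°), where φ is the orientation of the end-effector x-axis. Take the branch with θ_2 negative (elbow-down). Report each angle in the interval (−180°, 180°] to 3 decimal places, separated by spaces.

-44.999 -45.000 29.999

wrist centre = target − a_3·(cos φ, sin φ) = (5.6570, -10.6568)
cos θ_2 = (145.5690−8²−5²)/(2·8·5) = 0.7071; θ_2 = -44.9996° (elbow-down)
β = atan2(-10.6568,5.6570) = -62.0391°; ψ = atan2(-3.5355,11.5356) = -17.0397°
θ_1 = β − ψ = -44.9994°
θ_3 = φ − θ_1 − θ_2 = 29.9990° (wrapped to (-180°,180°])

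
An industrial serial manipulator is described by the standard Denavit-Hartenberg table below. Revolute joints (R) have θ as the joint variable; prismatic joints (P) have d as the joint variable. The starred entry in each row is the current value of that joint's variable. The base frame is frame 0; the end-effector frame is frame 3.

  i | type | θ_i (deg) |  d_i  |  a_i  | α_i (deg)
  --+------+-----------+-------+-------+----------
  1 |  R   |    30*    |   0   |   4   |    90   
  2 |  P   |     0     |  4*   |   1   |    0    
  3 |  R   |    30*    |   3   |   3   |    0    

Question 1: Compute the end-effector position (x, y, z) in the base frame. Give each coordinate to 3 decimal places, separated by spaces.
10.080 -2.263 1.500

after link 1: o_1 = (3.4641, 2.0000, 0.0000)
after link 2: o_2 = (6.3301, -0.9641, 0.0000)
after link 3: o_3 = (10.0801, -2.2631, 1.5000)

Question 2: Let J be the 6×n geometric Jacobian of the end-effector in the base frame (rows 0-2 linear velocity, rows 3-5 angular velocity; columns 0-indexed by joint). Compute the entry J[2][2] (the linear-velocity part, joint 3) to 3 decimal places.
2.598

axis z_2 = (0.5000,-0.8660,0.0000); lever o_n−o_2 = (3.7500,-1.2990,1.5000)
cross product → J_v[:, 2] = (-1.2990,-0.7500,2.5981)
J_ω[:, 2] = z_2
entry J[2][2] = 2.5981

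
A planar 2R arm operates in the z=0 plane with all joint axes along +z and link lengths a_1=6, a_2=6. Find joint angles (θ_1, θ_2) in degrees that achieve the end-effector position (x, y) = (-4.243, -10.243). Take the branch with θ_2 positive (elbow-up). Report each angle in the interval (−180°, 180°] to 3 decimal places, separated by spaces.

cos θ_2 = (122.9221−6²−6²)/(2·6·6) = 0.7073; θ_2 = 44.9883° (elbow-up)
β = atan2(-10.2430,-4.2430) = -112.5010°; ψ = atan2(4.2418,10.2435) = 22.4941°
θ_1 = β − ψ = -134.9951°

-134.995 44.988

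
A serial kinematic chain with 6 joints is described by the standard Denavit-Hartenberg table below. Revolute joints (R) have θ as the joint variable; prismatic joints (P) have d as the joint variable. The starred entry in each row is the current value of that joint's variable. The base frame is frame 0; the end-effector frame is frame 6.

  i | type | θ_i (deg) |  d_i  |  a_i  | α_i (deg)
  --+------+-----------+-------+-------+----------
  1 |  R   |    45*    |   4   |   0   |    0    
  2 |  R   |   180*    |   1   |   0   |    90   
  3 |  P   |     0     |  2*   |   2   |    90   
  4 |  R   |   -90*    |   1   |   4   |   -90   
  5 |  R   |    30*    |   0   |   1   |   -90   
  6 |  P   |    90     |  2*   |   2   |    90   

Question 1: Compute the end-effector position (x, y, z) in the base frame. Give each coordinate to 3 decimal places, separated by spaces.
1.319 -1.319 6.232

after link 1: o_1 = (0.0000, 0.0000, 4.0000)
after link 2: o_2 = (0.0000, 0.0000, 5.0000)
after link 3: o_3 = (-2.8284, 0.0000, 5.0000)
after link 4: o_4 = (-0.0000, -2.8284, 4.0000)
after link 5: o_5 = (0.6124, -3.4408, 4.5000)
after link 6: o_6 = (1.3195, -1.3195, 6.2321)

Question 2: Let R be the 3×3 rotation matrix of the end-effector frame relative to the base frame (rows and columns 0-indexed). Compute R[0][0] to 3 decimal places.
End-effector x-axis (col 0 of R) = (0.7071,0.7071,0.0000)
R[0][0] = 0.7071

0.707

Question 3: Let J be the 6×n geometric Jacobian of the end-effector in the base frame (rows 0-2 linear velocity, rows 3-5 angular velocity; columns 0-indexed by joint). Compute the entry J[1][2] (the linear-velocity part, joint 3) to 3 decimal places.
0.707

prismatic axis z_2 = (-0.7071,0.7071,0.0000)
J_v[:, 2] = z_2; J_ω[:, 2] = (0,0,0)
entry J[1][2] = 0.7071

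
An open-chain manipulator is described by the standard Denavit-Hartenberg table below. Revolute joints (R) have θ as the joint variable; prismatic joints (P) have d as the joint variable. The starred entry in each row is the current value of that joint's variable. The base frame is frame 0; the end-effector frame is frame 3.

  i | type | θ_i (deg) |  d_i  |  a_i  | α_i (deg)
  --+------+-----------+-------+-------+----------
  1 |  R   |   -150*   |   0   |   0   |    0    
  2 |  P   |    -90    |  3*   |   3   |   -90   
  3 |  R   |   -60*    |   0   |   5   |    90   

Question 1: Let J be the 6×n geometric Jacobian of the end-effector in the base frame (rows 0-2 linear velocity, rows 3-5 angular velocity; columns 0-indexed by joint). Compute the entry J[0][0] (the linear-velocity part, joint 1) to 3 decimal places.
-4.763

axis z_0 = ẑ; lever o_n−o_0 = (-2.7500,4.7631,7.3301)
cross product → J_v[:, 0] = (-4.7631,-2.7500,0.0000)
J_ω[:, 0] = z_0
entry J[0][0] = -4.7631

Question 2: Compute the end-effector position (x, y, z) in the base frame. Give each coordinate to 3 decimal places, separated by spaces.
after link 1: o_1 = (0.0000, 0.0000, 0.0000)
after link 2: o_2 = (-1.5000, 2.5981, 3.0000)
after link 3: o_3 = (-2.7500, 4.7631, 7.3301)

-2.750 4.763 7.330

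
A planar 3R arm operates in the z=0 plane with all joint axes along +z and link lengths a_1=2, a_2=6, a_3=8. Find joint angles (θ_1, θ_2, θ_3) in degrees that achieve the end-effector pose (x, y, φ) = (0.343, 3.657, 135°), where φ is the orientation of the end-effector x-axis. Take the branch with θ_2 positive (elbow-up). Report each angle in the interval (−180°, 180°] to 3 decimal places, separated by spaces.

-90.004 90.006 134.999

wrist centre = target − a_3·(cos φ, sin φ) = (5.9999, -1.9999)
cos θ_2 = (39.9977−2²−6²)/(2·2·6) = -0.0001; θ_2 = 90.0056° (elbow-up)
β = atan2(-1.9999,5.9999) = -18.4341°; ψ = atan2(6.0000,1.9994) = 71.5701°
θ_1 = β − ψ = -90.0042°
θ_3 = φ − θ_1 − θ_2 = 134.9986° (wrapped to (-180°,180°])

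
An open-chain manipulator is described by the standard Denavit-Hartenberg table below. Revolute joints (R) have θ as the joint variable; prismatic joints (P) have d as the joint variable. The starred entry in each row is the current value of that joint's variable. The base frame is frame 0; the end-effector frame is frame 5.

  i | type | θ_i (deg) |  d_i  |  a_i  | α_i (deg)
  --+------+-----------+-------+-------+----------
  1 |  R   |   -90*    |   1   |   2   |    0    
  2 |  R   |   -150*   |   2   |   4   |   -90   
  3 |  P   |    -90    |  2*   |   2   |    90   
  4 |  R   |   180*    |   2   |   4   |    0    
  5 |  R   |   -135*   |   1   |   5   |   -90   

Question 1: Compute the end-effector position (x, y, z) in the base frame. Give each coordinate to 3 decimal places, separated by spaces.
after link 1: o_1 = (0.0000, -2.0000, 1.0000)
after link 2: o_2 = (-2.0000, 1.4641, 3.0000)
after link 3: o_3 = (-3.7321, 0.4641, 5.0000)
after link 4: o_4 = (-2.7321, -1.2679, 1.0000)
after link 5: o_5 = (-5.2939, -3.9017, 4.5355)

-5.294 -3.902 4.536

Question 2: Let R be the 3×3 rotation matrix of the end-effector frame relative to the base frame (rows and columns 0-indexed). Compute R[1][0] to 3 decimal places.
-0.354

End-effector x-axis (col 0 of R) = (-0.6124,-0.3536,0.7071)
R[1][0] = -0.3536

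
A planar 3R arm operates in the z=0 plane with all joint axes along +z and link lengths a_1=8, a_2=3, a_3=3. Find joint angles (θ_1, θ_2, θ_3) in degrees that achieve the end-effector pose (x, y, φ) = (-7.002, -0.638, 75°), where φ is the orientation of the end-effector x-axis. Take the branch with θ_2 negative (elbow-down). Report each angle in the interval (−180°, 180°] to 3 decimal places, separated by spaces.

wrist centre = target − a_3·(cos φ, sin φ) = (-7.7785, -3.5358)
cos θ_2 = (73.0061−8²−3²)/(2·8·3) = 0.0001; θ_2 = -89.9927° (elbow-down)
β = atan2(-3.5358,-7.7785) = -155.5553°; ψ = atan2(-3.0000,8.0004) = -20.5551°
θ_1 = β − ψ = -135.0002°
θ_3 = φ − θ_1 − θ_2 = -60.0071° (wrapped to (-180°,180°])

-135.000 -89.993 -60.007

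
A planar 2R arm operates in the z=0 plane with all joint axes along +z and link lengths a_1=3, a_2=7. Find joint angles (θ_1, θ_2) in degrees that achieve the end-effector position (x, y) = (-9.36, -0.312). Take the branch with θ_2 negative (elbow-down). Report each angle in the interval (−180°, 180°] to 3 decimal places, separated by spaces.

-146.195 -44.984

cos θ_2 = (87.7069−3²−7²)/(2·3·7) = 0.7073; θ_2 = -44.9837° (elbow-down)
β = atan2(-0.3120,-9.3600) = -178.0908°; ψ = atan2(-4.9483,7.9512) = -31.8957°
θ_1 = β − ψ = -146.1951°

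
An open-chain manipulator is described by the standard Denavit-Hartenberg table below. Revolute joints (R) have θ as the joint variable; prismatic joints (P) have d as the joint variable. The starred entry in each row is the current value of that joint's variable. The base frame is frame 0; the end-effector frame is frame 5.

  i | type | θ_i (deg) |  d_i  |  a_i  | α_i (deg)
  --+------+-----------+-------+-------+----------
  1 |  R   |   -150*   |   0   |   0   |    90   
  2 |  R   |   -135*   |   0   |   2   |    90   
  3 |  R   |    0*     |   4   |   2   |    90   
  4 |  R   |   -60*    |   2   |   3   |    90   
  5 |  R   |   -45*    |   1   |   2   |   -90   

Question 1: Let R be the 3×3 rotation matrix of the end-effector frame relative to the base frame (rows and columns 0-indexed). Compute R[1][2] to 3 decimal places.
-0.704

End-effector z-axis (col 2 of R) = (0.1951,-0.7039,-0.6830)
R[1][2] = -0.7039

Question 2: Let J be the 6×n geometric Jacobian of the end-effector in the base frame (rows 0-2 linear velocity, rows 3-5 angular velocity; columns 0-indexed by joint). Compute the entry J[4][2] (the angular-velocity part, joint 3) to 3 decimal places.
axis z_2 = (0.6124,0.3536,0.7071); lever o_n−o_2 = (2.1412,0.5598,-2.5908)
cross product → J_v[:, 2] = (-1.3118,3.1006,-0.4142)
J_ω[:, 2] = z_2
entry J[4][2] = 0.3536

0.354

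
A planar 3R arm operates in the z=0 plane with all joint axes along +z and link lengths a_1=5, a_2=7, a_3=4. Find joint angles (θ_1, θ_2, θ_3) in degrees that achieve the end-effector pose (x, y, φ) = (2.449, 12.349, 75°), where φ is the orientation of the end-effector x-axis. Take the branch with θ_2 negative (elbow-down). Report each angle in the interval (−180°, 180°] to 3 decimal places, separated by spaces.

135.004 -90.001 29.997

wrist centre = target − a_3·(cos φ, sin φ) = (1.4137, 8.4853)
cos θ_2 = (73.9989−5²−7²)/(2·5·7) = -0.0000; θ_2 = -90.0009° (elbow-down)
β = atan2(8.4853,1.4137) = 80.5409°; ψ = atan2(-7.0000,4.9999) = -54.4629°
θ_1 = β − ψ = 135.0038°
θ_3 = φ − θ_1 − θ_2 = 29.9971° (wrapped to (-180°,180°])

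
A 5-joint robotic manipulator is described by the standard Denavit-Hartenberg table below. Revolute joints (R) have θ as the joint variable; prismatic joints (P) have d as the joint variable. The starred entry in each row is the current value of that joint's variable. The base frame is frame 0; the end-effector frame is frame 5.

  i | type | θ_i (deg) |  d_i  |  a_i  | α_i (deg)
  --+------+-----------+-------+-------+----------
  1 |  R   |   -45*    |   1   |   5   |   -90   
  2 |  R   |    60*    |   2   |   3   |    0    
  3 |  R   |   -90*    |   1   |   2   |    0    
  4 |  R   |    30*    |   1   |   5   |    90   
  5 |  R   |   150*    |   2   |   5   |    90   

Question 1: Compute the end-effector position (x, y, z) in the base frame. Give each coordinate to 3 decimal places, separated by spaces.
after link 1: o_1 = (3.5355, -3.5355, 1.0000)
after link 2: o_2 = (6.0104, -3.1820, -1.5981)
after link 3: o_3 = (7.9423, -3.6996, -0.5981)
after link 4: o_4 = (12.1849, -6.5280, -0.5981)
after link 5: o_5 = (10.8908, -1.6984, 1.4019)

10.891 -1.698 1.402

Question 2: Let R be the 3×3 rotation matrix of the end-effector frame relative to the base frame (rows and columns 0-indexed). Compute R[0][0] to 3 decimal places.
-0.259

End-effector x-axis (col 0 of R) = (-0.2588,0.9659,-0.0000)
R[0][0] = -0.2588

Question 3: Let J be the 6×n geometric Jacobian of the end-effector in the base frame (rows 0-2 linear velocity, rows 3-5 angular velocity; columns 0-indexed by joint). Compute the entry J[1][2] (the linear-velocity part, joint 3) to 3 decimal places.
axis z_2 = (0.7071,0.7071,0.0000); lever o_n−o_2 = (4.8804,1.4836,3.0000)
cross product → J_v[:, 2] = (2.1213,-2.1213,-2.4019)
J_ω[:, 2] = z_2
entry J[1][2] = -2.1213

-2.121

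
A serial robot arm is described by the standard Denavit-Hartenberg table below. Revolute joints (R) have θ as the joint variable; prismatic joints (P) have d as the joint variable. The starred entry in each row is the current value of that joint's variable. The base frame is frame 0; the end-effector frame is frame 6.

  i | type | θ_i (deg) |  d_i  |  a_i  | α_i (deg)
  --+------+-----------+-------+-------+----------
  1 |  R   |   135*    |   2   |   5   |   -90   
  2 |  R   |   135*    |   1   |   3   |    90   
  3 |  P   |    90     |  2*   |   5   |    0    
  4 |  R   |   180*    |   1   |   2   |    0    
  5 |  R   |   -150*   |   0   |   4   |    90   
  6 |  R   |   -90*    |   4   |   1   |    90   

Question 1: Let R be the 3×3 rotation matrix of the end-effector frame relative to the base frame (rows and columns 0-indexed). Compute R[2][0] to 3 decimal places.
End-effector x-axis (col 0 of R) = (0.5000,-0.5000,0.7071)
R[2][0] = 0.7071

0.707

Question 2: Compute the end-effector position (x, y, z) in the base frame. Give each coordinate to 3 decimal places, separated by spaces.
after link 1: o_1 = (-3.5355, 3.5355, 2.0000)
after link 2: o_2 = (-2.7426, 1.3284, -0.1213)
after link 3: o_3 = (-7.2782, -1.2071, -1.5355)
after link 4: o_4 = (-6.3640, 0.7071, -2.2426)
after link 5: o_5 = (-9.8135, -0.7424, -0.8284)
after link 6: o_6 = (-8.9956, -4.3886, -2.5708)

-8.996 -4.389 -2.571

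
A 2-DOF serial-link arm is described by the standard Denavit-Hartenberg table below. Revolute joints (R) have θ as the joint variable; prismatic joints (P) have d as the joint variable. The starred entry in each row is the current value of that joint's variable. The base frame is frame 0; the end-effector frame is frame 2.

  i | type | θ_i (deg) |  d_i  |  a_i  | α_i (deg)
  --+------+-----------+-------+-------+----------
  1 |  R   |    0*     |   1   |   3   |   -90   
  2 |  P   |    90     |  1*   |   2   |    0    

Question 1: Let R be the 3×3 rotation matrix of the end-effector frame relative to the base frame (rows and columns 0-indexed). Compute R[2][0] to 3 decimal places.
-1.000

End-effector x-axis (col 0 of R) = (0.0000,0.0000,-1.0000)
R[2][0] = -1.0000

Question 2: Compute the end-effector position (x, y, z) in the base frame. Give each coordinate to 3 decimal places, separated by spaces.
3.000 1.000 -1.000

after link 1: o_1 = (3.0000, 0.0000, 1.0000)
after link 2: o_2 = (3.0000, 1.0000, -1.0000)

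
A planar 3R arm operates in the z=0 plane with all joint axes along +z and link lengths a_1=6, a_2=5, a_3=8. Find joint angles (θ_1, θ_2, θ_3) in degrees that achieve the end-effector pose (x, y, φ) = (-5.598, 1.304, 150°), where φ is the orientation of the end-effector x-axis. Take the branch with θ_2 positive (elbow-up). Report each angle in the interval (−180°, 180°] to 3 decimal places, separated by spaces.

-119.997 150.001 119.996

wrist centre = target − a_3·(cos φ, sin φ) = (1.3302, -2.6960)
cos θ_2 = (9.0379−6²−5²)/(2·6·5) = -0.8660; θ_2 = 150.0012° (elbow-up)
β = atan2(-2.6960,1.3302) = -63.7383°; ψ = atan2(2.4999,1.6698) = 56.2590°
θ_1 = β − ψ = -119.9973°
θ_3 = φ − θ_1 − θ_2 = 119.9961° (wrapped to (-180°,180°])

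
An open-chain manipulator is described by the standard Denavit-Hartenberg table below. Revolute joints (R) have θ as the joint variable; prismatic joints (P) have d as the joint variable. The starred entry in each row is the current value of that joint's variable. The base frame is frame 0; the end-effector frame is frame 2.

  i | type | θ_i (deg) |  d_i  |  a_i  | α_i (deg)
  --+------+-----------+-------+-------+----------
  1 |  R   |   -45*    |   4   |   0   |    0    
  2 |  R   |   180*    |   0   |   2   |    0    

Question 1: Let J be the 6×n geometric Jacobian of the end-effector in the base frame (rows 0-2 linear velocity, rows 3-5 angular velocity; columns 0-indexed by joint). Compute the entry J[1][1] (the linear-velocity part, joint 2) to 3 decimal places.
axis z_1 = (0.0000,0.0000,1.0000); lever o_n−o_1 = (-1.4142,1.4142,0.0000)
cross product → J_v[:, 1] = (-1.4142,-1.4142,0.0000)
J_ω[:, 1] = z_1
entry J[1][1] = -1.4142

-1.414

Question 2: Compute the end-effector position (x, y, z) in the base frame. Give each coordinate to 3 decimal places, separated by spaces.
-1.414 1.414 4.000

after link 1: o_1 = (0.0000, 0.0000, 4.0000)
after link 2: o_2 = (-1.4142, 1.4142, 4.0000)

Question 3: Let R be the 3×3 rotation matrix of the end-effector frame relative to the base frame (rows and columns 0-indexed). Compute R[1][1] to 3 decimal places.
End-effector y-axis (col 1 of R) = (-0.7071,-0.7071,0.0000)
R[1][1] = -0.7071

-0.707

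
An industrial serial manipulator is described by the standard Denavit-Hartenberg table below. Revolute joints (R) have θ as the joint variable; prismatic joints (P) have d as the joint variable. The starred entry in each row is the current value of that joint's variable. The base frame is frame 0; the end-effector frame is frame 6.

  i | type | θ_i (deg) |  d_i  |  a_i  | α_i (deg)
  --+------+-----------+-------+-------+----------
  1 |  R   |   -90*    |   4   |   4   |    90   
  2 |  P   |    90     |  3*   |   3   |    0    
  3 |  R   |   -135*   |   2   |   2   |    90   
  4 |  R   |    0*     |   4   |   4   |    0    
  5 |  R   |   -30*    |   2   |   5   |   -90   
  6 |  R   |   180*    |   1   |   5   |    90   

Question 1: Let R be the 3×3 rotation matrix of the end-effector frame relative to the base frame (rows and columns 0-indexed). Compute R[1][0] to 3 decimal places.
End-effector x-axis (col 0 of R) = (-0.5000,0.6124,0.6124)
R[1][0] = 0.6124

0.612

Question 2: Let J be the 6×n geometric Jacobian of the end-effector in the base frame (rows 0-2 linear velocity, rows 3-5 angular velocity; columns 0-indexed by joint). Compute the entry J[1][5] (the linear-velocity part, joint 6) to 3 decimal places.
axis z_5 = (-0.8660,-0.3536,-0.3536); lever o_n−o_5 = (-3.3660,2.7083,2.7083)
cross product → J_v[:, 5] = (-0.0000,3.5355,-3.5355)
J_ω[:, 5] = z_5
entry J[1][5] = 3.5355

3.536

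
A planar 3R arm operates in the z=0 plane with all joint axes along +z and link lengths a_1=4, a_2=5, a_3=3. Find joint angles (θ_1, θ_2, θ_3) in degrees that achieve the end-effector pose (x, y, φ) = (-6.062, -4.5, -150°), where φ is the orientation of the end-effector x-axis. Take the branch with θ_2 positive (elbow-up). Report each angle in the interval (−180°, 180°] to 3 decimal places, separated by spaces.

150.000 120.002 -60.002

wrist centre = target − a_3·(cos φ, sin φ) = (-3.4639, -3.0000)
cos θ_2 = (20.9988−4²−5²)/(2·4·5) = -0.5000; θ_2 = 120.0020° (elbow-up)
β = atan2(-3.0000,-3.4639) = -139.1051°; ψ = atan2(4.3300,1.4998) = 70.8949°
θ_1 = β − ψ = -210.0000°
θ_3 = φ − θ_1 − θ_2 = -60.0020° (wrapped to (-180°,180°])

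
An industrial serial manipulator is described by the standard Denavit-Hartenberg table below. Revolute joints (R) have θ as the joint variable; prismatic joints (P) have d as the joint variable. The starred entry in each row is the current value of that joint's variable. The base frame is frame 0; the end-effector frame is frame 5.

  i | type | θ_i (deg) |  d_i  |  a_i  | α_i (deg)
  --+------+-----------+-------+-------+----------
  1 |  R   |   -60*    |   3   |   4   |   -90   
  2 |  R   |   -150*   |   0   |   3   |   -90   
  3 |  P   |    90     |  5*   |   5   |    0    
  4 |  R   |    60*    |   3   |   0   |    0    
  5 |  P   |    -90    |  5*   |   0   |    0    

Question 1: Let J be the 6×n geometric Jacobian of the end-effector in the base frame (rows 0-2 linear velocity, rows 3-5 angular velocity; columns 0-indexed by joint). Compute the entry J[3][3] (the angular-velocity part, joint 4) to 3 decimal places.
0.250

axis z_3 = (0.2500,-0.4330,0.8660); lever o_n−o_3 = (2.0000,-3.4641,6.9282)
cross product → J_v[:, 3] = (0.0000,-0.0000,-0.0000)
J_ω[:, 3] = z_3
entry J[3][3] = 0.2500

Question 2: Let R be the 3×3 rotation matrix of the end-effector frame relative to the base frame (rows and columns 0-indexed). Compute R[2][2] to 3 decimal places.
0.866

End-effector z-axis (col 2 of R) = (0.2500,-0.4330,0.8660)
R[2][2] = 0.8660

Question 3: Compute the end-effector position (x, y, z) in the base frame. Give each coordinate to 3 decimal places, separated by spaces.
-0.379 -9.343 15.758

after link 1: o_1 = (2.0000, -3.4641, 3.0000)
after link 2: o_2 = (0.7010, -1.2141, 4.5000)
after link 3: o_3 = (-2.3792, -5.8792, 8.8301)
after link 4: o_4 = (-1.6292, -7.1782, 11.4282)
after link 5: o_5 = (-0.3792, -9.3433, 15.7583)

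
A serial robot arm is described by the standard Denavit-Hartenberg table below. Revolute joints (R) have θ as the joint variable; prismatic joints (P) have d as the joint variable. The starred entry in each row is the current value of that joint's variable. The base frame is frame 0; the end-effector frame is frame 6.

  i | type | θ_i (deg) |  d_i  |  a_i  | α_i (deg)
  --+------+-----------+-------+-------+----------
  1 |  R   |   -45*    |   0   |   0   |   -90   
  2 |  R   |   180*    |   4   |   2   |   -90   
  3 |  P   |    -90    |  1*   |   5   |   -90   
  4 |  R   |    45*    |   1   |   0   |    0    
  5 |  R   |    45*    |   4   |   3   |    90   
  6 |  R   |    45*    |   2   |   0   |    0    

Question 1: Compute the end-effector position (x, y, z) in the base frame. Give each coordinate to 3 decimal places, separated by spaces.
2.828 12.728 -2.000

after link 1: o_1 = (0.0000, 0.0000, 0.0000)
after link 2: o_2 = (1.4142, 4.2426, 0.0000)
after link 3: o_3 = (4.9497, 7.7782, 1.0000)
after link 4: o_4 = (4.2426, 8.4853, 1.0000)
after link 5: o_5 = (1.4142, 11.3137, -2.0000)
after link 6: o_6 = (2.8284, 12.7279, -2.0000)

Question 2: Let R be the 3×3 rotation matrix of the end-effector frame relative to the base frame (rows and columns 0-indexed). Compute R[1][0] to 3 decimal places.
End-effector x-axis (col 0 of R) = (-0.5000,0.5000,-0.7071)
R[1][0] = 0.5000

0.500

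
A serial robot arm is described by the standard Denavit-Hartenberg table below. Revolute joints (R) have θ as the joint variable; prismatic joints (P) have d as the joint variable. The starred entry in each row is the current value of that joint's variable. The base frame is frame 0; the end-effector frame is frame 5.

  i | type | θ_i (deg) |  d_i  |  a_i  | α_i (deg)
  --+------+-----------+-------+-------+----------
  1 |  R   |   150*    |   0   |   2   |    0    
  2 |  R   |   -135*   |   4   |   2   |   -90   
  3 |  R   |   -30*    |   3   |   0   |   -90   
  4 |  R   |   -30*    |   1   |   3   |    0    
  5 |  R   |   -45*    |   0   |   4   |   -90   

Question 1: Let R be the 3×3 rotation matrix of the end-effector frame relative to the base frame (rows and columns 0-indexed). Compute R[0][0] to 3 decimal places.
End-effector x-axis (col 0 of R) = (-0.0335,0.9910,0.1294)
R[0][0] = -0.0335

-0.033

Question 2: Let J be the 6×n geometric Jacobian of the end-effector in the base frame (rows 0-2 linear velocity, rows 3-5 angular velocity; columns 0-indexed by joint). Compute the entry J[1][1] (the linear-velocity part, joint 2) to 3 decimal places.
3.289

axis z_1 = (0.0000,0.0000,1.0000); lever o_n−o_1 = (3.2895,9.5402,4.9507)
cross product → J_v[:, 1] = (-9.5402,3.2895,0.0000)
J_ω[:, 1] = z_1
entry J[1][1] = 3.2895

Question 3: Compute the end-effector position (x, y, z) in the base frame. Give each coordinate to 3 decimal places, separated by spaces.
1.557 10.540 4.951

after link 1: o_1 = (-1.7321, 1.0000, 0.0000)
after link 2: o_2 = (0.1998, 1.5176, 4.0000)
after link 3: o_3 = (-0.5767, 4.4154, 4.0000)
after link 4: o_4 = (1.6914, 6.5761, 4.4330)
after link 5: o_5 = (1.5574, 10.5402, 4.9507)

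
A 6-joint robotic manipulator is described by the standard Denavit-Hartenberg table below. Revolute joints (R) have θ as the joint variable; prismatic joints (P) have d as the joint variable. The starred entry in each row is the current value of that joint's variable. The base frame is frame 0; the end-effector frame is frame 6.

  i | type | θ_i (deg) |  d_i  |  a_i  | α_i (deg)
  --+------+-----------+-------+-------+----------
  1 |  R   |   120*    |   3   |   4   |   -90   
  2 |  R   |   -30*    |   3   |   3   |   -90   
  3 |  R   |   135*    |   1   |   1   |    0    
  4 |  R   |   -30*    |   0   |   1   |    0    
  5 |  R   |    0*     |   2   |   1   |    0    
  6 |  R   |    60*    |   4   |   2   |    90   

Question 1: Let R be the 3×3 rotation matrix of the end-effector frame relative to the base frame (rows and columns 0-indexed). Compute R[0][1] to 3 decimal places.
-0.250

End-effector y-axis (col 1 of R) = (-0.2500,0.4330,-0.8660)
R[0][1] = -0.2500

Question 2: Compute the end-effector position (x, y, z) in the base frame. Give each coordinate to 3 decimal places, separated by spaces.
after link 1: o_1 = (-2.0000, 3.4641, 3.0000)
after link 2: o_2 = (-5.8971, 4.2141, 4.5000)
after link 3: o_3 = (-5.2286, 4.4703, 3.2804)
after link 4: o_4 = (-4.2800, 4.7592, 3.1510)
after link 5: o_5 = (-3.8314, 5.9141, 1.2896)
after link 6: o_6 = (-3.5466, 6.4560, -3.1405)

-3.547 6.456 -3.140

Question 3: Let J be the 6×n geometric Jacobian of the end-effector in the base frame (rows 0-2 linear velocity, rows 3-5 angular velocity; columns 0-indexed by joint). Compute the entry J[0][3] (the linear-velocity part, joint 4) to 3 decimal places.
-1.061

axis z_3 = (-0.2500,0.4330,-0.8660); lever o_n−o_3 = (1.6820,1.9857,-6.4209)
cross product → J_v[:, 3] = (-1.0607,-3.0619,-1.2247)
J_ω[:, 3] = z_3
entry J[0][3] = -1.0607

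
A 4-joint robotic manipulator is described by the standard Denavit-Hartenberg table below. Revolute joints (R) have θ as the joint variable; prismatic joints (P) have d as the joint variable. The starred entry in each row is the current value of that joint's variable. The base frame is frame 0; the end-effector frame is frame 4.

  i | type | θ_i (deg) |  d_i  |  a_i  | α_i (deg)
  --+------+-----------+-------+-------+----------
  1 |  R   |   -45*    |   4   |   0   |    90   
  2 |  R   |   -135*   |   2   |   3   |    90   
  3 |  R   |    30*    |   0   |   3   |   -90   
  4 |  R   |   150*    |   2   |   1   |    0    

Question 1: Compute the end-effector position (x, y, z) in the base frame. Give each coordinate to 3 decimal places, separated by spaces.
after link 1: o_1 = (0.0000, 0.0000, 4.0000)
after link 2: o_2 = (-2.9142, 0.0858, 1.8787)
after link 3: o_3 = (-5.2739, 0.3242, 0.0416)
after link 4: o_4 = (-5.0675, -1.7194, 0.9254)

-5.067 -1.719 0.925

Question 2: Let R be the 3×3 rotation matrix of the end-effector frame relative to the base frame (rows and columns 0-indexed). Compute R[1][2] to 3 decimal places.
End-effector z-axis (col 2 of R) = (-0.3624,-0.8624,0.3536)
R[1][2] = -0.8624

-0.862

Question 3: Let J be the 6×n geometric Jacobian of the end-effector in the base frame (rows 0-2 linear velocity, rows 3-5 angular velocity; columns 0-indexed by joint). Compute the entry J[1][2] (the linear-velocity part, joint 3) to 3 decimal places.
-1.999

axis z_2 = (-0.5000,0.5000,0.7071); lever o_n−o_2 = (-2.1533,-1.8052,-0.9532)
cross product → J_v[:, 2] = (0.7998,-1.9992,1.9792)
J_ω[:, 2] = z_2
entry J[1][2] = -1.9992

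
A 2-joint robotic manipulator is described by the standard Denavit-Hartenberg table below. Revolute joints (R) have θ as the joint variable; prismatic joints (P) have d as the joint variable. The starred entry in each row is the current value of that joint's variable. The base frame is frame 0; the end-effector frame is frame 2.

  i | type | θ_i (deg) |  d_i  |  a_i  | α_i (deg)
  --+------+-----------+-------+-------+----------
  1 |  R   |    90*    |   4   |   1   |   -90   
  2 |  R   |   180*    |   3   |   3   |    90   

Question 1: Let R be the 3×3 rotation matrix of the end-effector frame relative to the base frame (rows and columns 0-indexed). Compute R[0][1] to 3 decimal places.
End-effector y-axis (col 1 of R) = (-1.0000,0.0000,0.0000)
R[0][1] = -1.0000

-1.000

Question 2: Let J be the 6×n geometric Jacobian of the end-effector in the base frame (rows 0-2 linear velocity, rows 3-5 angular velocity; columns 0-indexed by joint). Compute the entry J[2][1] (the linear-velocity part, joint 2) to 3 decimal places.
axis z_1 = (-1.0000,0.0000,0.0000); lever o_n−o_1 = (-3.0000,-3.0000,0.0000)
cross product → J_v[:, 1] = (0.0000,-0.0000,3.0000)
J_ω[:, 1] = z_1
entry J[2][1] = 3.0000

3.000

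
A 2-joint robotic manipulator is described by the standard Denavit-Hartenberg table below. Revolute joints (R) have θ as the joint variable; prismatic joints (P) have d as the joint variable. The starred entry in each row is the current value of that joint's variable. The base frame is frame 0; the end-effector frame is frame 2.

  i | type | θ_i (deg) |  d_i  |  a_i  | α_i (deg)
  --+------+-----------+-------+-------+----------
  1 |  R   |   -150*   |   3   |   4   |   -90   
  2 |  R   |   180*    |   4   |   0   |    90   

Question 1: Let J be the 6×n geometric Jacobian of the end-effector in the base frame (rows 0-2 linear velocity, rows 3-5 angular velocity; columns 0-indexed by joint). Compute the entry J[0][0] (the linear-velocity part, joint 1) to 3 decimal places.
axis z_0 = ẑ; lever o_n−o_0 = (-1.4641,-5.4641,3.0000)
cross product → J_v[:, 0] = (5.4641,-1.4641,0.0000)
J_ω[:, 0] = z_0
entry J[0][0] = 5.4641

5.464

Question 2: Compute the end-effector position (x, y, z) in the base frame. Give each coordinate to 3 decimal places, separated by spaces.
-1.464 -5.464 3.000

after link 1: o_1 = (-3.4641, -2.0000, 3.0000)
after link 2: o_2 = (-1.4641, -5.4641, 3.0000)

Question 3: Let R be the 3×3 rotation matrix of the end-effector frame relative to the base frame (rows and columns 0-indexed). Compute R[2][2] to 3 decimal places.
-1.000

End-effector z-axis (col 2 of R) = (-0.0000,-0.0000,-1.0000)
R[2][2] = -1.0000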